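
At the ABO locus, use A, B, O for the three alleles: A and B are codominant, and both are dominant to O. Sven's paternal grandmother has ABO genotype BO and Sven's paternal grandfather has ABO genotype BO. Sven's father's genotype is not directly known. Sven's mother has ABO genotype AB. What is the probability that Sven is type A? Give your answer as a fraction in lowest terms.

Sven's father's ABO genotype from BO × BO: 1/4 BB, 1/2 BO, 1/4 OO.
Crossing each possibility with the mother AB and summing P(type A): 1/4·0 + 1/2·1/4 + 1/4·1/2 = 1/4.

1/4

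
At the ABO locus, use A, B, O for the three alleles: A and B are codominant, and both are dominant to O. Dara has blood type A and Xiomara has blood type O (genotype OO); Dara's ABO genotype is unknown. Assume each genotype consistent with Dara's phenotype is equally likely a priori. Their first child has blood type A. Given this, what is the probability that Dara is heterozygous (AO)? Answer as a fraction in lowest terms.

Possible genotypes: Dara ∈ {AA, AO}; Xiomara ∈ {OO}.
Weight each parental genotype pair by prior × P(type-A child):
  AA × OO: posterior weight 2/3.
  AO × OO: posterior weight 1/3.
Sum the posterior weight over pairs where Dara is AO: 1/3.

1/3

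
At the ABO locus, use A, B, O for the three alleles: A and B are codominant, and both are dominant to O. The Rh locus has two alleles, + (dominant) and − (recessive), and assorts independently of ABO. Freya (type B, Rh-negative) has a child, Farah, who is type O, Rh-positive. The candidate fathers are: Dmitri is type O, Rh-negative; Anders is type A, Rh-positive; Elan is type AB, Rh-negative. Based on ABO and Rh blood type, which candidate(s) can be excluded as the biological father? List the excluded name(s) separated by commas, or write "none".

Dmitri, Elan

A candidate is excluded only if no genotype consistent with his phenotype could produce a type O, Rh-positive child with a type B, Rh-negative mother.
Dmitri (type O, Rh-): no genotype consistent with that phenotype can produce a type-O Rh+ child with a type-B mother.
Elan (type AB, Rh-): no genotype consistent with that phenotype can produce a type-O Rh+ child with a type-B mother.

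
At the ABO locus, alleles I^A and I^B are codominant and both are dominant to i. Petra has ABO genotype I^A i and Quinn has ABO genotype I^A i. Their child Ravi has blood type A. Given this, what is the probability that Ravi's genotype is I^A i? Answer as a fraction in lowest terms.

Cross I^A i × I^A i → 1/4 I^A I^A, 1/2 I^A i, 1/4 i i.
Type-A genotypes among offspring: I^A I^A (1/4), I^A i (1/2); total 3/4.
P(I^A i | type A) = (1/2) / (3/4) = 2/3.

2/3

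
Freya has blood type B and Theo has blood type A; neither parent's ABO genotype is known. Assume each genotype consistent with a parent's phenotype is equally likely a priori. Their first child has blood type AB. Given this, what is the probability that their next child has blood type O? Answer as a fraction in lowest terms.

Possible genotypes: Freya ∈ {BB, BO}; Theo ∈ {AA, AO}.
Weight each parental genotype pair by prior × P(type-AB child):
  BB × AA: posterior weight 4/9; P(next child type O) = 0.
  BB × AO: posterior weight 2/9; P(next child type O) = 0.
  BO × AA: posterior weight 2/9; P(next child type O) = 0.
  BO × AO: posterior weight 1/9; P(next child type O) = 1/4.
Weighted sum = 1/36.

1/36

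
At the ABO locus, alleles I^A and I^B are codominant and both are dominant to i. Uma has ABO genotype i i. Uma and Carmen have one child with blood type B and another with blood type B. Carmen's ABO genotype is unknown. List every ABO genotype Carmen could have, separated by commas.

I^A I^B, I^B I^B, I^B i

For each candidate genotype of Carmen, check whether crossing it with i i can produce every observed child phenotype.
  I^A I^A → possible child types {A} ✗
  I^A I^B → possible child types {A, B} ✓
  I^A i → possible child types {O, A} ✗
  I^B I^B → possible child types {B} ✓
  I^B i → possible child types {O, B} ✓
  i i → possible child types {O} ✗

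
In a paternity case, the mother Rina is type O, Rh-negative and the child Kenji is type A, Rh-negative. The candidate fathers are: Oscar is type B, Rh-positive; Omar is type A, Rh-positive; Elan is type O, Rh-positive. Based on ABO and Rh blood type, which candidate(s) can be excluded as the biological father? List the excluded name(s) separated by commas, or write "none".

A candidate is excluded only if no genotype consistent with his phenotype could produce a type A, Rh-negative child with a type O, Rh-negative mother.
Oscar (type B, Rh+): no genotype consistent with that phenotype can produce a type-A Rh- child with a type-O mother.
Elan (type O, Rh+): no genotype consistent with that phenotype can produce a type-A Rh- child with a type-O mother.

Oscar, Elan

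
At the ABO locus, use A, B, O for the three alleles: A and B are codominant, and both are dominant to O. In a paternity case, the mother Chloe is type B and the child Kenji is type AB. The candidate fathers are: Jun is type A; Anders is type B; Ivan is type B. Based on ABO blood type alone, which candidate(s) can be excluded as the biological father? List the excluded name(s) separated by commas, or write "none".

Anders, Ivan

A candidate is excluded only if no genotype consistent with his phenotype could produce a type AB child with a type B mother.
Anders (type B): no genotype consistent with that phenotype can produce a type-AB child with a type-B mother.
Ivan (type B): no genotype consistent with that phenotype can produce a type-AB child with a type-B mother.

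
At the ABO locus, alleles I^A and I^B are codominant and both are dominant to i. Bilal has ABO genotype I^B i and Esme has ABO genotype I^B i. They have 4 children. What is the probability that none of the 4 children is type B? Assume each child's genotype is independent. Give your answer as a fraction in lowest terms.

ABO cross I^B i × I^B i → 1/4 O, 3/4 B.
So P(type B) = 3/4 per child.
P(not type B) = 1/4 for one child; (1/4)^4 = 1/256.

1/256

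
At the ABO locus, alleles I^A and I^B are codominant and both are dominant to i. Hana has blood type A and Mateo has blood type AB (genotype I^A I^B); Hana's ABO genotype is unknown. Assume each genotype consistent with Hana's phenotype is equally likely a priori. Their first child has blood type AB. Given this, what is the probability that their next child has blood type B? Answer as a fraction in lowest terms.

1/12

Possible genotypes: Hana ∈ {I^A I^A, I^A i}; Mateo ∈ {I^A I^B}.
Weight each parental genotype pair by prior × P(type-AB child):
  I^A I^A × I^A I^B: posterior weight 2/3; P(next child type B) = 0.
  I^A i × I^A I^B: posterior weight 1/3; P(next child type B) = 1/4.
Weighted sum = 1/12.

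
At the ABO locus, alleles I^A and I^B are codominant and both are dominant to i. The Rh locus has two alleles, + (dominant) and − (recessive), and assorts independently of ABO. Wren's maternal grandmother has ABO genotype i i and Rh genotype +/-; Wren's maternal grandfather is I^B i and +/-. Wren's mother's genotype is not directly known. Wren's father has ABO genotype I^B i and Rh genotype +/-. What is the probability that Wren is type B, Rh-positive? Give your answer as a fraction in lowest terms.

15/32

Wren's mother's ABO genotype from i i × I^B i: 1/2 I^B i, 1/2 i i.
Crossing each possibility with the father I^B i and summing P(type B): 1/2·3/4 + 1/2·1/2 = 5/8.
Similarly for Rh via the mother's Rh distribution: P(Rh+) = 3/4.
Independent loci: 5/8 × 3/4 = 15/32.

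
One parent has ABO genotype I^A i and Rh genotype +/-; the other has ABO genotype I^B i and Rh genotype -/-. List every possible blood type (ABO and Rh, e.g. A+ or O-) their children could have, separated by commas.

O+, O-, A+, A-, B+, B-, AB+, AB-

Gametes from I^A i × I^B i give offspring ABO genotypes I^A I^B, I^A i, I^B i, i i, i.e. phenotypes O, A, B, AB.
Rh cross +/- × -/- → phenotypes Rh+, Rh-.
Combining independently: O+, O-, A+, A-, B+, B-, AB+, AB-.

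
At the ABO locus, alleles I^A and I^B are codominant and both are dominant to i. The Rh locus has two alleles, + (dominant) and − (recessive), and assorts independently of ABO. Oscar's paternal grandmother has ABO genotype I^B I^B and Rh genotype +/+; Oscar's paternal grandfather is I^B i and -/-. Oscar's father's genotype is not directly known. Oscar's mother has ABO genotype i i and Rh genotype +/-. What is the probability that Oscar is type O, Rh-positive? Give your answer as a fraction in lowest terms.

3/16

Oscar's father's ABO genotype from I^B I^B × I^B i: 1/2 I^B I^B, 1/2 I^B i.
Crossing each possibility with the mother i i and summing P(type O): 1/2·0 + 1/2·1/2 = 1/4.
Similarly for Rh via the father's Rh distribution: P(Rh+) = 3/4.
Independent loci: 1/4 × 3/4 = 3/16.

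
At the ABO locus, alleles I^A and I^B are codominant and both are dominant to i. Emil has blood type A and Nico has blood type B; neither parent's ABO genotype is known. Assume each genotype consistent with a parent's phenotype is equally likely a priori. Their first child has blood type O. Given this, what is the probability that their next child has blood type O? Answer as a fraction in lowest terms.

1/4

Possible genotypes: Emil ∈ {I^A I^A, I^A i}; Nico ∈ {I^B I^B, I^B i}.
Weight each parental genotype pair by prior × P(type-O child):
  I^A i × I^B i: posterior weight 1; P(next child type O) = 1/4.
Weighted sum = 1/4.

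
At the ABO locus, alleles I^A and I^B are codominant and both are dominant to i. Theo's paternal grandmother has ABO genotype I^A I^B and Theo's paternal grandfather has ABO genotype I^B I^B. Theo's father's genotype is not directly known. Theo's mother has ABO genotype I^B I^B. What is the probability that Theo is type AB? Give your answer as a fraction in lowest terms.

Theo's father's ABO genotype from I^A I^B × I^B I^B: 1/2 I^A I^B, 1/2 I^B I^B.
Crossing each possibility with the mother I^B I^B and summing P(type AB): 1/2·1/2 + 1/2·0 = 1/4.

1/4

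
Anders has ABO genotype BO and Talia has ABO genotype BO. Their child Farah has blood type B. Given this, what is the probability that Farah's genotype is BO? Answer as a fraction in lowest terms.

2/3

Cross BO × BO → 1/4 BB, 1/2 BO, 1/4 OO.
Type-B genotypes among offspring: BB (1/4), BO (1/2); total 3/4.
P(BO | type B) = (1/2) / (3/4) = 2/3.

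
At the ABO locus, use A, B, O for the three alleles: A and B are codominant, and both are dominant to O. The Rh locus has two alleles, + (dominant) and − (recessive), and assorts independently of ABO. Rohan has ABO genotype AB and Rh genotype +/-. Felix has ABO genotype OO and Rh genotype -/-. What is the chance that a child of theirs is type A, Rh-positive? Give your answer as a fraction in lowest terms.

1/4

ABO cross AB × OO → offspring phenotypes: 1/2 A, 1/2 B.
Rh cross +/- × -/- → 1/2 Rh+, 1/2 Rh-.
Independent loci: P(type A, Rh-positive) = 1/2 × 1/2 = 1/4.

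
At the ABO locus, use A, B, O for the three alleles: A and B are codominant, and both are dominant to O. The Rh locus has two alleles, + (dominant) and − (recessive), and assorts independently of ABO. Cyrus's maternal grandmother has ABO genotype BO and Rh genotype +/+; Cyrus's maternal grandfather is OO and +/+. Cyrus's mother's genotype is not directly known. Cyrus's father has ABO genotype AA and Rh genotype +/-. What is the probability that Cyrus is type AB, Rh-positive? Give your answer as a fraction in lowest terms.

Cyrus's mother's ABO genotype from BO × OO: 1/2 BO, 1/2 OO.
Crossing each possibility with the father AA and summing P(type AB): 1/2·1/2 + 1/2·0 = 1/4.
Similarly for Rh via the mother's Rh distribution: P(Rh+) = 1.
Independent loci: 1/4 × 1 = 1/4.

1/4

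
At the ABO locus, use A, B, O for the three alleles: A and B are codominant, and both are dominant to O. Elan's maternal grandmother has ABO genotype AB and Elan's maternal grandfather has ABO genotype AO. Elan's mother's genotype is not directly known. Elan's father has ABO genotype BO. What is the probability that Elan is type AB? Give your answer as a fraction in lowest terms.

Elan's mother's ABO genotype from AB × AO: 1/4 AA, 1/4 AB, 1/4 AO, 1/4 BO.
Crossing each possibility with the father BO and summing P(type AB): 1/4·1/2 + 1/4·1/4 + 1/4·1/4 + 1/4·0 = 1/4.

1/4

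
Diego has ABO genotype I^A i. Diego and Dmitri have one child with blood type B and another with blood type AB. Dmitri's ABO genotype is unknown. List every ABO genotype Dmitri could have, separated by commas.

I^A I^B, I^B I^B, I^B i

For each candidate genotype of Dmitri, check whether crossing it with I^A i can produce every observed child phenotype.
  I^A I^A → possible child types {A} ✗
  I^A I^B → possible child types {A, B, AB} ✓
  I^A i → possible child types {O, A} ✗
  I^B I^B → possible child types {B, AB} ✓
  I^B i → possible child types {O, A, B, AB} ✓
  i i → possible child types {O, A} ✗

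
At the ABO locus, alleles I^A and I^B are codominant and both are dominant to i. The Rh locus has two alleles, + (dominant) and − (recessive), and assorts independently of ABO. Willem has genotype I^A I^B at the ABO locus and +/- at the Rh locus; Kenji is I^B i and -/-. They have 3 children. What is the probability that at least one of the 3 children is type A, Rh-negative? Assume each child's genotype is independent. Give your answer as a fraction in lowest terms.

ABO cross I^A I^B × I^B i → 1/4 A, 1/2 B, 1/4 AB.
Rh cross +/- × -/- → 1/2 Rh+, 1/2 Rh-; so P(type A, Rh-negative) = 1/4 × 1/2 = 1/8 per child.
P(none) = (7/8)^3 = 343/512; P(at least one) = 1 − 343/512 = 169/512.

169/512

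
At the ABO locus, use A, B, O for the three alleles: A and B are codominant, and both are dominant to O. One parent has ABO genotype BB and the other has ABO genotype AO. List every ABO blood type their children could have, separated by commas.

Gametes from BB × AO give offspring ABO genotypes AB, BO, i.e. phenotypes B, AB.

B, AB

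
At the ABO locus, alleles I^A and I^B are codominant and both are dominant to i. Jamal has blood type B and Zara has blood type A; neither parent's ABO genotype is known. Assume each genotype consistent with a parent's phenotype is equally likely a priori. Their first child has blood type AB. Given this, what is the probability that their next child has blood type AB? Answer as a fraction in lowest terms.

Possible genotypes: Jamal ∈ {I^B I^B, I^B i}; Zara ∈ {I^A I^A, I^A i}.
Weight each parental genotype pair by prior × P(type-AB child):
  I^B I^B × I^A I^A: posterior weight 4/9; P(next child type AB) = 1.
  I^B I^B × I^A i: posterior weight 2/9; P(next child type AB) = 1/2.
  I^B i × I^A I^A: posterior weight 2/9; P(next child type AB) = 1/2.
  I^B i × I^A i: posterior weight 1/9; P(next child type AB) = 1/4.
Weighted sum = 25/36.

25/36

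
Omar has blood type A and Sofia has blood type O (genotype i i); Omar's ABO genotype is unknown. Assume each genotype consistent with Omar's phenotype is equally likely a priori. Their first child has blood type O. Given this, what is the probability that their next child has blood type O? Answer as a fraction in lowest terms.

1/2

Possible genotypes: Omar ∈ {I^A I^A, I^A i}; Sofia ∈ {i i}.
Weight each parental genotype pair by prior × P(type-O child):
  I^A i × i i: posterior weight 1; P(next child type O) = 1/2.
Weighted sum = 1/2.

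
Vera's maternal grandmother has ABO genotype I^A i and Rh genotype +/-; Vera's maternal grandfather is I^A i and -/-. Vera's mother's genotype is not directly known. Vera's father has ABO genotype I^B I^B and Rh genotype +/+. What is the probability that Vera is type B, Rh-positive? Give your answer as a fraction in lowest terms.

Vera's mother's ABO genotype from I^A i × I^A i: 1/4 I^A I^A, 1/2 I^A i, 1/4 i i.
Crossing each possibility with the father I^B I^B and summing P(type B): 1/4·0 + 1/2·1/2 + 1/4·1 = 1/2.
Similarly for Rh via the mother's Rh distribution: P(Rh+) = 1.
Independent loci: 1/2 × 1 = 1/2.

1/2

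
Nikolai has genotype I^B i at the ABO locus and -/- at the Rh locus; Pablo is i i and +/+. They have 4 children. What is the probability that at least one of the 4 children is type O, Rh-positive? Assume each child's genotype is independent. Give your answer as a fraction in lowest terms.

15/16

ABO cross I^B i × i i → 1/2 O, 1/2 B.
Rh cross -/- × +/+ → 1 Rh+; so P(type O, Rh-positive) = 1/2 × 1 = 1/2 per child.
P(none) = (1/2)^4 = 1/16; P(at least one) = 1 − 1/16 = 15/16.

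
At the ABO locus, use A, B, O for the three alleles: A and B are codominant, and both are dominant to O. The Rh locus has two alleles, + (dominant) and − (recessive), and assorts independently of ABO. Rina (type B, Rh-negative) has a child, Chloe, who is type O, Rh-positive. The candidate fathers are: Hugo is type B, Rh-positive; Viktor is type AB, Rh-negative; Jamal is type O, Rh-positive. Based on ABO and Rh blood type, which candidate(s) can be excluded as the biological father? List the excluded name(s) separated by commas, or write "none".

A candidate is excluded only if no genotype consistent with his phenotype could produce a type O, Rh-positive child with a type B, Rh-negative mother.
Viktor (type AB, Rh-): no genotype consistent with that phenotype can produce a type-O Rh+ child with a type-B mother.

Viktor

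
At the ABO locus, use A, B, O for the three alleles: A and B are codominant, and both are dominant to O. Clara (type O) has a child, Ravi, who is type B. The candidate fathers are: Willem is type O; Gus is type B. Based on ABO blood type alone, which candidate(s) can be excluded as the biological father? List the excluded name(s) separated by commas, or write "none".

Willem

A candidate is excluded only if no genotype consistent with his phenotype could produce a type B child with a type O mother.
Willem (type O): no genotype consistent with that phenotype can produce a type-B child with a type-O mother.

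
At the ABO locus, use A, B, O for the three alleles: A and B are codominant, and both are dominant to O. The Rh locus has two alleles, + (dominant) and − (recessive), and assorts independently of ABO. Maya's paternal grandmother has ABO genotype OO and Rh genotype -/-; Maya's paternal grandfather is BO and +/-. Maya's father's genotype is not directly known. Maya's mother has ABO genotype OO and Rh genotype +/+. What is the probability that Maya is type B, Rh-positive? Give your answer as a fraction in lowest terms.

1/4

Maya's father's ABO genotype from OO × BO: 1/2 BO, 1/2 OO.
Crossing each possibility with the mother OO and summing P(type B): 1/2·1/2 + 1/2·0 = 1/4.
Similarly for Rh via the father's Rh distribution: P(Rh+) = 1.
Independent loci: 1/4 × 1 = 1/4.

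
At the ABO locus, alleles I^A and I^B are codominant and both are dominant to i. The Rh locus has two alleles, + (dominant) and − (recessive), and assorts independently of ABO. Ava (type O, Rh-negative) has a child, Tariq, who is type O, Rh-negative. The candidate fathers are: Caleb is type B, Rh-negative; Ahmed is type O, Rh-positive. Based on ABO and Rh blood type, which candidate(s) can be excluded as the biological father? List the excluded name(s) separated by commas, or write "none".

A candidate is excluded only if no genotype consistent with his phenotype could produce a type O, Rh-negative child with a type O, Rh-negative mother.
Every candidate has at least one consistent genotype combination, so none can be excluded.

none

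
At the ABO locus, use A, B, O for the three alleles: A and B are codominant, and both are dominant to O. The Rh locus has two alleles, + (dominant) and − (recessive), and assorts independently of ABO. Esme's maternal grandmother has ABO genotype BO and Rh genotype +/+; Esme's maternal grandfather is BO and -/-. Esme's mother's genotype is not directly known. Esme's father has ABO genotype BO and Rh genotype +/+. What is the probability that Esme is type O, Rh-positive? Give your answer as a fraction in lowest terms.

Esme's mother's ABO genotype from BO × BO: 1/4 BB, 1/2 BO, 1/4 OO.
Crossing each possibility with the father BO and summing P(type O): 1/4·0 + 1/2·1/4 + 1/4·1/2 = 1/4.
Similarly for Rh via the mother's Rh distribution: P(Rh+) = 1.
Independent loci: 1/4 × 1 = 1/4.

1/4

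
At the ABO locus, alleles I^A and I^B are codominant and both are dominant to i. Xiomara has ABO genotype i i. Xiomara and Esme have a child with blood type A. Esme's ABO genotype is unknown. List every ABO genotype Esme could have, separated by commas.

I^A I^A, I^A I^B, I^A i

For each candidate genotype of Esme, check whether crossing it with i i can produce every observed child phenotype.
  I^A I^A → possible child types {A} ✓
  I^A I^B → possible child types {A, B} ✓
  I^A i → possible child types {O, A} ✓
  I^B I^B → possible child types {B} ✗
  I^B i → possible child types {O, B} ✗
  i i → possible child types {O} ✗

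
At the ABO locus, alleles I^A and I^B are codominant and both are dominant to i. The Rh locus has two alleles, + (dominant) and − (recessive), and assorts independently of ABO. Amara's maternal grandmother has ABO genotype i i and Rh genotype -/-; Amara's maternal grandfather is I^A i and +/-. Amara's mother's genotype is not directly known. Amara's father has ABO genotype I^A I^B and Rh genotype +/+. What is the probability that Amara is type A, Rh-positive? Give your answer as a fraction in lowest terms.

Amara's mother's ABO genotype from i i × I^A i: 1/2 I^A i, 1/2 i i.
Crossing each possibility with the father I^A I^B and summing P(type A): 1/2·1/2 + 1/2·1/2 = 1/2.
Similarly for Rh via the mother's Rh distribution: P(Rh+) = 1.
Independent loci: 1/2 × 1 = 1/2.

1/2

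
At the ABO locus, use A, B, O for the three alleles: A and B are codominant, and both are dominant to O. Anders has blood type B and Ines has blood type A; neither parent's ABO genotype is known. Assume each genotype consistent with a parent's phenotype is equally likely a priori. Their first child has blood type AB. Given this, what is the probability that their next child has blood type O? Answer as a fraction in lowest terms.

1/36

Possible genotypes: Anders ∈ {BB, BO}; Ines ∈ {AA, AO}.
Weight each parental genotype pair by prior × P(type-AB child):
  BB × AA: posterior weight 4/9; P(next child type O) = 0.
  BB × AO: posterior weight 2/9; P(next child type O) = 0.
  BO × AA: posterior weight 2/9; P(next child type O) = 0.
  BO × AO: posterior weight 1/9; P(next child type O) = 1/4.
Weighted sum = 1/36.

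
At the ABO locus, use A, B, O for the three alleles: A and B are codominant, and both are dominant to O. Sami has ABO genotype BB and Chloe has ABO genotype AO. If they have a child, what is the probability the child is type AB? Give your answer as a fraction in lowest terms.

ABO cross BB × AO → offspring phenotypes: 1/2 B, 1/2 AB.
So P(type AB) = 1/2.

1/2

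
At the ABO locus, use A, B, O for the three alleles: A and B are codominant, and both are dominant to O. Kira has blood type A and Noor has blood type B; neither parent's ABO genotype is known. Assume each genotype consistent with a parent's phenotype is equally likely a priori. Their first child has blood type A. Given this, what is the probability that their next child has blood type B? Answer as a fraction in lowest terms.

1/12

Possible genotypes: Kira ∈ {AA, AO}; Noor ∈ {BB, BO}.
Weight each parental genotype pair by prior × P(type-A child):
  AA × BO: posterior weight 2/3; P(next child type B) = 0.
  AO × BO: posterior weight 1/3; P(next child type B) = 1/4.
Weighted sum = 1/12.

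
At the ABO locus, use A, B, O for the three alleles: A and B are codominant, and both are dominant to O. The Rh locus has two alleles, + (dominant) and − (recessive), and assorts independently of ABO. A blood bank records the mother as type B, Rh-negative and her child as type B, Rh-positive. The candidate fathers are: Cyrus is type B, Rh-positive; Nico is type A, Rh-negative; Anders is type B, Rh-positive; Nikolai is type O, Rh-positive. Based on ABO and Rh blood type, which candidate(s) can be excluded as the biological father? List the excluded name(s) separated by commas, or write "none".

A candidate is excluded only if no genotype consistent with his phenotype could produce a type B, Rh-positive child with a type B, Rh-negative mother.
Nico (type A, Rh-): no genotype consistent with that phenotype can produce a type-B Rh+ child with a type-B mother.

Nico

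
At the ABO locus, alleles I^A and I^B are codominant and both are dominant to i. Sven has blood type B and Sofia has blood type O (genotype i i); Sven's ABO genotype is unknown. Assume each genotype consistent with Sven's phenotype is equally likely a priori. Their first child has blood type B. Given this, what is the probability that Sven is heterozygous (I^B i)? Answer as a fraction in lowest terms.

1/3

Possible genotypes: Sven ∈ {I^B I^B, I^B i}; Sofia ∈ {i i}.
Weight each parental genotype pair by prior × P(type-B child):
  I^B I^B × i i: posterior weight 2/3.
  I^B i × i i: posterior weight 1/3.
Sum the posterior weight over pairs where Sven is I^B i: 1/3.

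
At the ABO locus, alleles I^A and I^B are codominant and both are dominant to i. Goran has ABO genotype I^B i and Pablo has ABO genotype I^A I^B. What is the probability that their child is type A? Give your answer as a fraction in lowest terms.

1/4

ABO cross I^B i × I^A I^B → offspring phenotypes: 1/4 A, 1/2 B, 1/4 AB.
So P(type A) = 1/4.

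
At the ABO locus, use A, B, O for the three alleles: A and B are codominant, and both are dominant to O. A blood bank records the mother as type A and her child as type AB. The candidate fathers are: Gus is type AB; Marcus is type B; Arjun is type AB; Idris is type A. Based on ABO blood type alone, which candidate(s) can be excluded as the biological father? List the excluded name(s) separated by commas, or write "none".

Idris

A candidate is excluded only if no genotype consistent with his phenotype could produce a type AB child with a type A mother.
Idris (type A): no genotype consistent with that phenotype can produce a type-AB child with a type-A mother.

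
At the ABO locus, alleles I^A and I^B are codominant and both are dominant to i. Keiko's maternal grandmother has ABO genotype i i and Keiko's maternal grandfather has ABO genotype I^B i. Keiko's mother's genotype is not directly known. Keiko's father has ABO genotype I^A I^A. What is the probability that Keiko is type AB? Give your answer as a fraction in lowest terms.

Keiko's mother's ABO genotype from i i × I^B i: 1/2 I^B i, 1/2 i i.
Crossing each possibility with the father I^A I^A and summing P(type AB): 1/2·1/2 + 1/2·0 = 1/4.

1/4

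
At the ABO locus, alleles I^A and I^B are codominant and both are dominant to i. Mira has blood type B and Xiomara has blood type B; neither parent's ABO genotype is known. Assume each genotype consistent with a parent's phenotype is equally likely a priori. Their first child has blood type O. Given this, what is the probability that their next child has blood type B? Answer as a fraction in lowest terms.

3/4

Possible genotypes: Mira ∈ {I^B I^B, I^B i}; Xiomara ∈ {I^B I^B, I^B i}.
Weight each parental genotype pair by prior × P(type-O child):
  I^B i × I^B i: posterior weight 1; P(next child type B) = 3/4.
Weighted sum = 3/4.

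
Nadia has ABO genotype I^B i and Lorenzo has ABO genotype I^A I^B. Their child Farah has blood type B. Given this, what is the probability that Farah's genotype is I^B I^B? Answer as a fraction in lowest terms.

1/2

Cross I^B i × I^A I^B → 1/4 I^A I^B, 1/4 I^A i, 1/4 I^B I^B, 1/4 I^B i.
Type-B genotypes among offspring: I^B I^B (1/4), I^B i (1/4); total 1/2.
P(I^B I^B | type B) = (1/4) / (1/2) = 1/2.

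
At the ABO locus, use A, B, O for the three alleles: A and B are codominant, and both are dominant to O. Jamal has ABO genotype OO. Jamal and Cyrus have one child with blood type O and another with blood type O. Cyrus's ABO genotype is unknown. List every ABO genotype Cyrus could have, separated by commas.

AO, BO, OO

For each candidate genotype of Cyrus, check whether crossing it with OO can produce every observed child phenotype.
  AA → possible child types {A} ✗
  AB → possible child types {A, B} ✗
  AO → possible child types {O, A} ✓
  BB → possible child types {B} ✗
  BO → possible child types {O, B} ✓
  OO → possible child types {O} ✓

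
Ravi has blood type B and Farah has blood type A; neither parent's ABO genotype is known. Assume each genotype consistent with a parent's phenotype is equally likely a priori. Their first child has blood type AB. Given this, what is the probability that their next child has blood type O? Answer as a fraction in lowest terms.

Possible genotypes: Ravi ∈ {BB, BO}; Farah ∈ {AA, AO}.
Weight each parental genotype pair by prior × P(type-AB child):
  BB × AA: posterior weight 4/9; P(next child type O) = 0.
  BB × AO: posterior weight 2/9; P(next child type O) = 0.
  BO × AA: posterior weight 2/9; P(next child type O) = 0.
  BO × AO: posterior weight 1/9; P(next child type O) = 1/4.
Weighted sum = 1/36.

1/36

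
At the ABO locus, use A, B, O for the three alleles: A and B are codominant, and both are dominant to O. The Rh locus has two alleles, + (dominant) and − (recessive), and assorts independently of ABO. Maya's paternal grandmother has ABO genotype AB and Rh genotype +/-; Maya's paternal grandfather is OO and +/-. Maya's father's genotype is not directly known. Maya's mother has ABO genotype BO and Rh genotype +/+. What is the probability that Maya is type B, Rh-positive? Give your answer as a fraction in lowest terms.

1/2

Maya's father's ABO genotype from AB × OO: 1/2 AO, 1/2 BO.
Crossing each possibility with the mother BO and summing P(type B): 1/2·1/4 + 1/2·3/4 = 1/2.
Similarly for Rh via the father's Rh distribution: P(Rh+) = 1.
Independent loci: 1/2 × 1 = 1/2.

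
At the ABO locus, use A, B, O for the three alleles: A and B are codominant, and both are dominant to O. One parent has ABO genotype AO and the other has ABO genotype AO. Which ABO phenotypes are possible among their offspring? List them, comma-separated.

Gametes from AO × AO give offspring ABO genotypes AA, AO, OO, i.e. phenotypes O, A.

O, A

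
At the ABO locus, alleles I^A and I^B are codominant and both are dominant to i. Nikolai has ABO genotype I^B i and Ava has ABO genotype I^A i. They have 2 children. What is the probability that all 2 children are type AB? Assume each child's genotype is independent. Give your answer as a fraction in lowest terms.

1/16

ABO cross I^B i × I^A i → 1/4 O, 1/4 A, 1/4 B, 1/4 AB.
So P(type AB) = 1/4 per child.
All 2 independent: (1/4)^2 = 1/16.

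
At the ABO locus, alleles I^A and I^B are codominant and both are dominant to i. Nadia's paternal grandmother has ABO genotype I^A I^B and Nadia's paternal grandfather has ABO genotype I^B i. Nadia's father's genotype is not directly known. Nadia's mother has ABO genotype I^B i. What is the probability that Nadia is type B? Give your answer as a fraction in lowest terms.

Nadia's father's ABO genotype from I^A I^B × I^B i: 1/4 I^A I^B, 1/4 I^A i, 1/4 I^B I^B, 1/4 I^B i.
Crossing each possibility with the mother I^B i and summing P(type B): 1/4·1/2 + 1/4·1/4 + 1/4·1 + 1/4·3/4 = 5/8.

5/8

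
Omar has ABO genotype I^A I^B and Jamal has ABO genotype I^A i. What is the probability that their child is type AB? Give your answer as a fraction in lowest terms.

ABO cross I^A I^B × I^A i → offspring phenotypes: 1/2 A, 1/4 B, 1/4 AB.
So P(type AB) = 1/4.

1/4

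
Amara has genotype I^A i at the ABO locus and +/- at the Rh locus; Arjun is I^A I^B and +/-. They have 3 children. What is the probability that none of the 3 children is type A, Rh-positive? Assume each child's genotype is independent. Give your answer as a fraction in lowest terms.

ABO cross I^A i × I^A I^B → 1/2 A, 1/4 B, 1/4 AB.
Rh cross +/- × +/- → 3/4 Rh+, 1/4 Rh-; so P(type A, Rh-positive) = 1/2 × 3/4 = 3/8 per child.
P(not type A, Rh-positive) = 5/8 for one child; (5/8)^3 = 125/512.

125/512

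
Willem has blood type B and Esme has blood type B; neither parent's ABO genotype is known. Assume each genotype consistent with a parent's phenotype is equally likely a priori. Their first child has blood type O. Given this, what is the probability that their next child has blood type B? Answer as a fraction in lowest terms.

Possible genotypes: Willem ∈ {I^B I^B, I^B i}; Esme ∈ {I^B I^B, I^B i}.
Weight each parental genotype pair by prior × P(type-O child):
  I^B i × I^B i: posterior weight 1; P(next child type B) = 3/4.
Weighted sum = 3/4.

3/4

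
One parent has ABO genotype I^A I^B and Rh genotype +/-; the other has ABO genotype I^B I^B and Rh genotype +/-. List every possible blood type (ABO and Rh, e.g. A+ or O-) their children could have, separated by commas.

B+, B-, AB+, AB-

Gametes from I^A I^B × I^B I^B give offspring ABO genotypes I^A I^B, I^B I^B, i.e. phenotypes B, AB.
Rh cross +/- × +/- → phenotypes Rh+, Rh-.
Combining independently: B+, B-, AB+, AB-.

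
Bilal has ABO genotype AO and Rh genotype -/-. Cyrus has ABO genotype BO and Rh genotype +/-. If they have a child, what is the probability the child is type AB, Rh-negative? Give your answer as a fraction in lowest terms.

1/8

ABO cross AO × BO → offspring phenotypes: 1/4 O, 1/4 A, 1/4 B, 1/4 AB.
Rh cross -/- × +/- → 1/2 Rh+, 1/2 Rh-.
Independent loci: P(type AB, Rh-negative) = 1/4 × 1/2 = 1/8.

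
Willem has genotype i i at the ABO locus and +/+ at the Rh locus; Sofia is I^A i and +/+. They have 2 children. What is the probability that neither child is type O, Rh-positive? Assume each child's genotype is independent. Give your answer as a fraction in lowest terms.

1/4

ABO cross i i × I^A i → 1/2 O, 1/2 A.
Rh cross +/+ × +/+ → 1 Rh+; so P(type O, Rh-positive) = 1/2 × 1 = 1/2 per child.
P(not type O, Rh-positive) = 1/2 for one child; (1/2)^2 = 1/4.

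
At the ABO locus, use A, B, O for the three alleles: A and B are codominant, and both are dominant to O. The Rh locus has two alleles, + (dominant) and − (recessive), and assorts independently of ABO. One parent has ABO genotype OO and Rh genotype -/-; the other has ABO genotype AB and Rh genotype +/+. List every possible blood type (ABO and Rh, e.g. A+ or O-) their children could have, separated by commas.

A+, B+

Gametes from OO × AB give offspring ABO genotypes AO, BO, i.e. phenotypes A, B.
Rh cross -/- × +/+ → phenotypes Rh+.
Combining independently: A+, B+.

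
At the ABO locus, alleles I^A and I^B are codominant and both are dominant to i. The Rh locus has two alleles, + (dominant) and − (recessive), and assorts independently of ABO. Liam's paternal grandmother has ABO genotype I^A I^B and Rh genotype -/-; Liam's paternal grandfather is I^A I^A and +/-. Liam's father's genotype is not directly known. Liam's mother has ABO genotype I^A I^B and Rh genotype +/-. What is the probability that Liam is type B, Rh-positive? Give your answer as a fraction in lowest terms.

5/64

Liam's father's ABO genotype from I^A I^B × I^A I^A: 1/2 I^A I^A, 1/2 I^A I^B.
Crossing each possibility with the mother I^A I^B and summing P(type B): 1/2·0 + 1/2·1/4 = 1/8.
Similarly for Rh via the father's Rh distribution: P(Rh+) = 5/8.
Independent loci: 1/8 × 5/8 = 5/64.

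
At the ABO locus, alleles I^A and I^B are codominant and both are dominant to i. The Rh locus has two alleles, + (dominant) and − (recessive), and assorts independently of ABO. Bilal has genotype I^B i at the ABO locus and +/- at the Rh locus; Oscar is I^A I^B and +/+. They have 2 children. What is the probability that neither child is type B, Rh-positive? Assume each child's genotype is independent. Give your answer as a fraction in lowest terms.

ABO cross I^B i × I^A I^B → 1/4 A, 1/2 B, 1/4 AB.
Rh cross +/- × +/+ → 1 Rh+; so P(type B, Rh-positive) = 1/2 × 1 = 1/2 per child.
P(not type B, Rh-positive) = 1/2 for one child; (1/2)^2 = 1/4.

1/4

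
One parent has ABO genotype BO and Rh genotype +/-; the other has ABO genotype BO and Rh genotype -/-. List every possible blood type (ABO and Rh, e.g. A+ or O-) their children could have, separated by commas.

Gametes from BO × BO give offspring ABO genotypes BB, BO, OO, i.e. phenotypes O, B.
Rh cross +/- × -/- → phenotypes Rh+, Rh-.
Combining independently: O+, O-, B+, B-.

O+, O-, B+, B-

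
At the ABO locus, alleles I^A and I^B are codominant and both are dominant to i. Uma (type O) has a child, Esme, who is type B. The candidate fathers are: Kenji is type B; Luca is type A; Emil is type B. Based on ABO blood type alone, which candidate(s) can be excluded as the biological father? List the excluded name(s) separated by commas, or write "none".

A candidate is excluded only if no genotype consistent with his phenotype could produce a type B child with a type O mother.
Luca (type A): no genotype consistent with that phenotype can produce a type-B child with a type-O mother.

Luca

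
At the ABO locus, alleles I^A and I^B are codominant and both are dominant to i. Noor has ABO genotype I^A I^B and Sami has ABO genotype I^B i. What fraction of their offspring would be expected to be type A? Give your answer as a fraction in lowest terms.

1/4

ABO cross I^A I^B × I^B i → offspring phenotypes: 1/4 A, 1/2 B, 1/4 AB.
So P(type A) = 1/4.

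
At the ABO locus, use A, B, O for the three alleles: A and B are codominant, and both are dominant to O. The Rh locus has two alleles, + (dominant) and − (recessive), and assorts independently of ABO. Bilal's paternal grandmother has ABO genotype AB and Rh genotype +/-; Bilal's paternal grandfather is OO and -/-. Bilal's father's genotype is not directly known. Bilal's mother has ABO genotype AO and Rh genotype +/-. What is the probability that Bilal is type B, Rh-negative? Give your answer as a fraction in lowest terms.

3/64

Bilal's father's ABO genotype from AB × OO: 1/2 AO, 1/2 BO.
Crossing each possibility with the mother AO and summing P(type B): 1/2·0 + 1/2·1/4 = 1/8.
Similarly for Rh via the father's Rh distribution: P(Rh-) = 3/8.
Independent loci: 1/8 × 3/8 = 3/64.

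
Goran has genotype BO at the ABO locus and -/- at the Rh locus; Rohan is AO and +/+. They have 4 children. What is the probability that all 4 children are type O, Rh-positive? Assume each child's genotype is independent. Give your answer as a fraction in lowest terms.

ABO cross BO × AO → 1/4 O, 1/4 A, 1/4 B, 1/4 AB.
Rh cross -/- × +/+ → 1 Rh+; so P(type O, Rh-positive) = 1/4 × 1 = 1/4 per child.
All 4 independent: (1/4)^4 = 1/256.

1/256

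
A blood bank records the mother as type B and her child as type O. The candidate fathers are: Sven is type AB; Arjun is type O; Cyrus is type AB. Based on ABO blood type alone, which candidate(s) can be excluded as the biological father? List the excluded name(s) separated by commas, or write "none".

Sven, Cyrus

A candidate is excluded only if no genotype consistent with his phenotype could produce a type O child with a type B mother.
Sven (type AB): no genotype consistent with that phenotype can produce a type-O child with a type-B mother.
Cyrus (type AB): no genotype consistent with that phenotype can produce a type-O child with a type-B mother.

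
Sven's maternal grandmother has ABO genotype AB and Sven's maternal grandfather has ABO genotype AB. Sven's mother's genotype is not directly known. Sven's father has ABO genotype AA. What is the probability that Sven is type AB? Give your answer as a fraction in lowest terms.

Sven's mother's ABO genotype from AB × AB: 1/4 AA, 1/2 AB, 1/4 BB.
Crossing each possibility with the father AA and summing P(type AB): 1/4·0 + 1/2·1/2 + 1/4·1 = 1/2.

1/2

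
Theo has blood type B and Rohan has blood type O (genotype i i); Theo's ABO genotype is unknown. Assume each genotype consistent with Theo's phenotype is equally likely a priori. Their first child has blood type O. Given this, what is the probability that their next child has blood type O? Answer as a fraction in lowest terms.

1/2

Possible genotypes: Theo ∈ {I^B I^B, I^B i}; Rohan ∈ {i i}.
Weight each parental genotype pair by prior × P(type-O child):
  I^B i × i i: posterior weight 1; P(next child type O) = 1/2.
Weighted sum = 1/2.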